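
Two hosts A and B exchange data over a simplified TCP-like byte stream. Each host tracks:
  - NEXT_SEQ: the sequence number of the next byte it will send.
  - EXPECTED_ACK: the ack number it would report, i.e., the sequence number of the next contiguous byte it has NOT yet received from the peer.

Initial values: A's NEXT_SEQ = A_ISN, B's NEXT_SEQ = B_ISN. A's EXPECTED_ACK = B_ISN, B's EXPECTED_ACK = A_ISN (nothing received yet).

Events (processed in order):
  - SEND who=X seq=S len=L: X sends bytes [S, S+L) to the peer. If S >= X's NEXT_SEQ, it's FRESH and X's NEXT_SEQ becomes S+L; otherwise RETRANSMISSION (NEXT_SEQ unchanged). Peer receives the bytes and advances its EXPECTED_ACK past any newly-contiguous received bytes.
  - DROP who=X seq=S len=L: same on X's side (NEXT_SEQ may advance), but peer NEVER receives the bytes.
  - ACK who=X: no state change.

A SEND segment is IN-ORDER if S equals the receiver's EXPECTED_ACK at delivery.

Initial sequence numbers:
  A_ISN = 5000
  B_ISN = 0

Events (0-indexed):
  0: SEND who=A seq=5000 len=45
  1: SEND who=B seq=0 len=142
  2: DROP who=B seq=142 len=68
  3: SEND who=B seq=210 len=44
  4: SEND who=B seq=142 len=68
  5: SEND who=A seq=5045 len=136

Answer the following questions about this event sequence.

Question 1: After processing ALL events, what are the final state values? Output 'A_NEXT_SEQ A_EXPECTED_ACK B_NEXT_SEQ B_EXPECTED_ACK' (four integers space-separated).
Answer: 5181 254 254 5181

Derivation:
After event 0: A_seq=5045 A_ack=0 B_seq=0 B_ack=5045
After event 1: A_seq=5045 A_ack=142 B_seq=142 B_ack=5045
After event 2: A_seq=5045 A_ack=142 B_seq=210 B_ack=5045
After event 3: A_seq=5045 A_ack=142 B_seq=254 B_ack=5045
After event 4: A_seq=5045 A_ack=254 B_seq=254 B_ack=5045
After event 5: A_seq=5181 A_ack=254 B_seq=254 B_ack=5181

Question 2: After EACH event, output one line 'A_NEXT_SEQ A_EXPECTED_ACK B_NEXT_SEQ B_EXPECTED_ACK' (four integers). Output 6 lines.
5045 0 0 5045
5045 142 142 5045
5045 142 210 5045
5045 142 254 5045
5045 254 254 5045
5181 254 254 5181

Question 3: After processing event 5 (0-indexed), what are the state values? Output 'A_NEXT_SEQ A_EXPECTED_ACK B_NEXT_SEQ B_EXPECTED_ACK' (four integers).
After event 0: A_seq=5045 A_ack=0 B_seq=0 B_ack=5045
After event 1: A_seq=5045 A_ack=142 B_seq=142 B_ack=5045
After event 2: A_seq=5045 A_ack=142 B_seq=210 B_ack=5045
After event 3: A_seq=5045 A_ack=142 B_seq=254 B_ack=5045
After event 4: A_seq=5045 A_ack=254 B_seq=254 B_ack=5045
After event 5: A_seq=5181 A_ack=254 B_seq=254 B_ack=5181

5181 254 254 5181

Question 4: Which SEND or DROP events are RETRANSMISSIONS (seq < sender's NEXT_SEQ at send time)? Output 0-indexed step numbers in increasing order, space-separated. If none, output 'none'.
Answer: 4

Derivation:
Step 0: SEND seq=5000 -> fresh
Step 1: SEND seq=0 -> fresh
Step 2: DROP seq=142 -> fresh
Step 3: SEND seq=210 -> fresh
Step 4: SEND seq=142 -> retransmit
Step 5: SEND seq=5045 -> fresh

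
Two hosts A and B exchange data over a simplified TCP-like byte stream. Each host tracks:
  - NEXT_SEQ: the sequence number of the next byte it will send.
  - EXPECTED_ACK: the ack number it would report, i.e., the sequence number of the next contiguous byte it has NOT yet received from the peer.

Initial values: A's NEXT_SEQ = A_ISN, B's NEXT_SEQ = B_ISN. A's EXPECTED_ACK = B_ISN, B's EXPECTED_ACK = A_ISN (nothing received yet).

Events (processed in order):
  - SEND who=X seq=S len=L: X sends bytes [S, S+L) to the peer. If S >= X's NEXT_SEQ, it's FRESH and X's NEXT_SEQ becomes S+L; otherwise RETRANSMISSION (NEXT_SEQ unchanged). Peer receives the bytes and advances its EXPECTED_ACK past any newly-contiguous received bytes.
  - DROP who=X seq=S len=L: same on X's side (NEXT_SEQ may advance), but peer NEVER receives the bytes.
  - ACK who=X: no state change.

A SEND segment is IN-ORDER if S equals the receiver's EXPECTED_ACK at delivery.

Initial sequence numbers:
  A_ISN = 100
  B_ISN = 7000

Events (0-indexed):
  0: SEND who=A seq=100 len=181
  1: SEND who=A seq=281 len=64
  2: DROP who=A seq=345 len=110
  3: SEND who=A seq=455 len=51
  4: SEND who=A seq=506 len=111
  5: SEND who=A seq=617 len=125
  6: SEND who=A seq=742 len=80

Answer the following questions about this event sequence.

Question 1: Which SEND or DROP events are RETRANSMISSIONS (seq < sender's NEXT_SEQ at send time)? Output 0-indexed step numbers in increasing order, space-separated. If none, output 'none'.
Answer: none

Derivation:
Step 0: SEND seq=100 -> fresh
Step 1: SEND seq=281 -> fresh
Step 2: DROP seq=345 -> fresh
Step 3: SEND seq=455 -> fresh
Step 4: SEND seq=506 -> fresh
Step 5: SEND seq=617 -> fresh
Step 6: SEND seq=742 -> fresh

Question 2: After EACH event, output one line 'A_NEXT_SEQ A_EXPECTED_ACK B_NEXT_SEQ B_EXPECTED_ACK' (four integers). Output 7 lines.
281 7000 7000 281
345 7000 7000 345
455 7000 7000 345
506 7000 7000 345
617 7000 7000 345
742 7000 7000 345
822 7000 7000 345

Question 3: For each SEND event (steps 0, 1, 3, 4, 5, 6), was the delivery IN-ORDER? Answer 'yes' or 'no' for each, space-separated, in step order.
Step 0: SEND seq=100 -> in-order
Step 1: SEND seq=281 -> in-order
Step 3: SEND seq=455 -> out-of-order
Step 4: SEND seq=506 -> out-of-order
Step 5: SEND seq=617 -> out-of-order
Step 6: SEND seq=742 -> out-of-order

Answer: yes yes no no no no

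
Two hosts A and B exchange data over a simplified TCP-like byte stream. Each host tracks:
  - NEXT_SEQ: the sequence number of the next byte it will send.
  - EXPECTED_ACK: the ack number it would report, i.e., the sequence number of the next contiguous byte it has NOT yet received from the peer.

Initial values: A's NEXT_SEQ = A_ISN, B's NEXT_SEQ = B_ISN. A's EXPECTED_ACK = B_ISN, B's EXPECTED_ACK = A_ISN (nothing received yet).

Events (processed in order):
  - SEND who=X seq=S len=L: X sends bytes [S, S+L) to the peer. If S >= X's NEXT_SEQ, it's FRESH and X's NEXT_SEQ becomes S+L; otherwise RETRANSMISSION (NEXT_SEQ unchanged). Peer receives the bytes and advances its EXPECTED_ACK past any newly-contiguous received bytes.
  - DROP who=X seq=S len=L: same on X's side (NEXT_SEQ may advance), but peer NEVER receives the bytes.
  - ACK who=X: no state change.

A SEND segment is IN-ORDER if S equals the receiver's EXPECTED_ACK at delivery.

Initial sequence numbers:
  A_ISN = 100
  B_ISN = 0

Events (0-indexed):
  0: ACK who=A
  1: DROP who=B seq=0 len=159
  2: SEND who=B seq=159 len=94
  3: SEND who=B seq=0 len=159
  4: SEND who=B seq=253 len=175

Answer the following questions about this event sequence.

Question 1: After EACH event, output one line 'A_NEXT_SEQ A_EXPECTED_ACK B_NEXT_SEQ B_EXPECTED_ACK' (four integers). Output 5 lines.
100 0 0 100
100 0 159 100
100 0 253 100
100 253 253 100
100 428 428 100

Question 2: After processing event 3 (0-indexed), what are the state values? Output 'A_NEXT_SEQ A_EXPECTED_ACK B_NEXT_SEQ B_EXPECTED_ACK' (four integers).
After event 0: A_seq=100 A_ack=0 B_seq=0 B_ack=100
After event 1: A_seq=100 A_ack=0 B_seq=159 B_ack=100
After event 2: A_seq=100 A_ack=0 B_seq=253 B_ack=100
After event 3: A_seq=100 A_ack=253 B_seq=253 B_ack=100

100 253 253 100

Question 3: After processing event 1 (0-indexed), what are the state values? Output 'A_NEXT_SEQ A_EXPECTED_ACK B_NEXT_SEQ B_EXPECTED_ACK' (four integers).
After event 0: A_seq=100 A_ack=0 B_seq=0 B_ack=100
After event 1: A_seq=100 A_ack=0 B_seq=159 B_ack=100

100 0 159 100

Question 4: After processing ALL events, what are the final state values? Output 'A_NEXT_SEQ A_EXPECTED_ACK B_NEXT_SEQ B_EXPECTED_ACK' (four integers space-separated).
Answer: 100 428 428 100

Derivation:
After event 0: A_seq=100 A_ack=0 B_seq=0 B_ack=100
After event 1: A_seq=100 A_ack=0 B_seq=159 B_ack=100
After event 2: A_seq=100 A_ack=0 B_seq=253 B_ack=100
After event 3: A_seq=100 A_ack=253 B_seq=253 B_ack=100
After event 4: A_seq=100 A_ack=428 B_seq=428 B_ack=100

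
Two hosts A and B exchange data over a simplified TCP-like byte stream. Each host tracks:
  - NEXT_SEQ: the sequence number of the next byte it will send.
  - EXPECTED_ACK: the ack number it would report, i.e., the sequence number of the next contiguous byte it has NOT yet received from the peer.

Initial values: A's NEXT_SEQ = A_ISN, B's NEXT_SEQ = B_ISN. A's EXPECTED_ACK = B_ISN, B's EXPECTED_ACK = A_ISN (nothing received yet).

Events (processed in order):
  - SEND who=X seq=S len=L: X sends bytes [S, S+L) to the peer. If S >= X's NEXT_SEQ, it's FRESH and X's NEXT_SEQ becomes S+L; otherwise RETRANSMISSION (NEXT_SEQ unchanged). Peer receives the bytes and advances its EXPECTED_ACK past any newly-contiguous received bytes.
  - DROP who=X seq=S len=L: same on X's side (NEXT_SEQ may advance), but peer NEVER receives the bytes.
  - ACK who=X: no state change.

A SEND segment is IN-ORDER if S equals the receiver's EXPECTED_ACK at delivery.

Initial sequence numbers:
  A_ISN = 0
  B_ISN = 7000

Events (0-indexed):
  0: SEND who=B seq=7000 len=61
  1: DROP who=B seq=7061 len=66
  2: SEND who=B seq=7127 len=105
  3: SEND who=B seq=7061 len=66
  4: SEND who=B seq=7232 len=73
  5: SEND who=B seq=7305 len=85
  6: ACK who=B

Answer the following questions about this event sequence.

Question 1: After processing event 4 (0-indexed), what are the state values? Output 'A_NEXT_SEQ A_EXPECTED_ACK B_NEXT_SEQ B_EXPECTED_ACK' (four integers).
After event 0: A_seq=0 A_ack=7061 B_seq=7061 B_ack=0
After event 1: A_seq=0 A_ack=7061 B_seq=7127 B_ack=0
After event 2: A_seq=0 A_ack=7061 B_seq=7232 B_ack=0
After event 3: A_seq=0 A_ack=7232 B_seq=7232 B_ack=0
After event 4: A_seq=0 A_ack=7305 B_seq=7305 B_ack=0

0 7305 7305 0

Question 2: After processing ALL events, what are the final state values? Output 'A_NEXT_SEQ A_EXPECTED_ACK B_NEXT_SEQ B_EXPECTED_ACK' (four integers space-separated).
After event 0: A_seq=0 A_ack=7061 B_seq=7061 B_ack=0
After event 1: A_seq=0 A_ack=7061 B_seq=7127 B_ack=0
After event 2: A_seq=0 A_ack=7061 B_seq=7232 B_ack=0
After event 3: A_seq=0 A_ack=7232 B_seq=7232 B_ack=0
After event 4: A_seq=0 A_ack=7305 B_seq=7305 B_ack=0
After event 5: A_seq=0 A_ack=7390 B_seq=7390 B_ack=0
After event 6: A_seq=0 A_ack=7390 B_seq=7390 B_ack=0

Answer: 0 7390 7390 0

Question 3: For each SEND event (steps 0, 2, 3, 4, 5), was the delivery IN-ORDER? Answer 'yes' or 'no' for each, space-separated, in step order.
Step 0: SEND seq=7000 -> in-order
Step 2: SEND seq=7127 -> out-of-order
Step 3: SEND seq=7061 -> in-order
Step 4: SEND seq=7232 -> in-order
Step 5: SEND seq=7305 -> in-order

Answer: yes no yes yes yes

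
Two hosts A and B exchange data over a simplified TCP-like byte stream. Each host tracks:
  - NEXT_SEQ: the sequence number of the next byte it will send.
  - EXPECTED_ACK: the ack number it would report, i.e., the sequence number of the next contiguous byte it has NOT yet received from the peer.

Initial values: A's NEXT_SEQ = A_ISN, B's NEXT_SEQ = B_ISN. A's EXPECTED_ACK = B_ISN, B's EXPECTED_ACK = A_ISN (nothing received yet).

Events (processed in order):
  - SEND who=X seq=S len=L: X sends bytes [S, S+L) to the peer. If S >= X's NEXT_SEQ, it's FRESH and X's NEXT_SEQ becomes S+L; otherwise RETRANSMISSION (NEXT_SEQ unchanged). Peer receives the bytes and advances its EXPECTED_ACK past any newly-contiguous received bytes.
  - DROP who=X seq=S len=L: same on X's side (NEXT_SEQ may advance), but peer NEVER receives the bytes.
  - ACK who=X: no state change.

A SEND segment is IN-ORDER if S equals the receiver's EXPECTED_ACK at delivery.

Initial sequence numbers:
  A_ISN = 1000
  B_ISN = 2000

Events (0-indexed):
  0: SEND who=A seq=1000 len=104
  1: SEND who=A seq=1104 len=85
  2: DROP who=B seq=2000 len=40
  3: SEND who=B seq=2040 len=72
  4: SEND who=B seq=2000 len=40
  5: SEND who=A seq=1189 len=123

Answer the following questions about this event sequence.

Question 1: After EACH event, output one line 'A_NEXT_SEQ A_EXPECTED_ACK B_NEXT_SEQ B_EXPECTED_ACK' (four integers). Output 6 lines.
1104 2000 2000 1104
1189 2000 2000 1189
1189 2000 2040 1189
1189 2000 2112 1189
1189 2112 2112 1189
1312 2112 2112 1312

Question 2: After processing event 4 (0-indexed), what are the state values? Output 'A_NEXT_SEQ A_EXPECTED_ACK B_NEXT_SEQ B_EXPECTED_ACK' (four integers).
After event 0: A_seq=1104 A_ack=2000 B_seq=2000 B_ack=1104
After event 1: A_seq=1189 A_ack=2000 B_seq=2000 B_ack=1189
After event 2: A_seq=1189 A_ack=2000 B_seq=2040 B_ack=1189
After event 3: A_seq=1189 A_ack=2000 B_seq=2112 B_ack=1189
After event 4: A_seq=1189 A_ack=2112 B_seq=2112 B_ack=1189

1189 2112 2112 1189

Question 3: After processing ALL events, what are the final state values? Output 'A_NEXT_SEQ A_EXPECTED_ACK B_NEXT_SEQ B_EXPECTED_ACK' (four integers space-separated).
Answer: 1312 2112 2112 1312

Derivation:
After event 0: A_seq=1104 A_ack=2000 B_seq=2000 B_ack=1104
After event 1: A_seq=1189 A_ack=2000 B_seq=2000 B_ack=1189
After event 2: A_seq=1189 A_ack=2000 B_seq=2040 B_ack=1189
After event 3: A_seq=1189 A_ack=2000 B_seq=2112 B_ack=1189
After event 4: A_seq=1189 A_ack=2112 B_seq=2112 B_ack=1189
After event 5: A_seq=1312 A_ack=2112 B_seq=2112 B_ack=1312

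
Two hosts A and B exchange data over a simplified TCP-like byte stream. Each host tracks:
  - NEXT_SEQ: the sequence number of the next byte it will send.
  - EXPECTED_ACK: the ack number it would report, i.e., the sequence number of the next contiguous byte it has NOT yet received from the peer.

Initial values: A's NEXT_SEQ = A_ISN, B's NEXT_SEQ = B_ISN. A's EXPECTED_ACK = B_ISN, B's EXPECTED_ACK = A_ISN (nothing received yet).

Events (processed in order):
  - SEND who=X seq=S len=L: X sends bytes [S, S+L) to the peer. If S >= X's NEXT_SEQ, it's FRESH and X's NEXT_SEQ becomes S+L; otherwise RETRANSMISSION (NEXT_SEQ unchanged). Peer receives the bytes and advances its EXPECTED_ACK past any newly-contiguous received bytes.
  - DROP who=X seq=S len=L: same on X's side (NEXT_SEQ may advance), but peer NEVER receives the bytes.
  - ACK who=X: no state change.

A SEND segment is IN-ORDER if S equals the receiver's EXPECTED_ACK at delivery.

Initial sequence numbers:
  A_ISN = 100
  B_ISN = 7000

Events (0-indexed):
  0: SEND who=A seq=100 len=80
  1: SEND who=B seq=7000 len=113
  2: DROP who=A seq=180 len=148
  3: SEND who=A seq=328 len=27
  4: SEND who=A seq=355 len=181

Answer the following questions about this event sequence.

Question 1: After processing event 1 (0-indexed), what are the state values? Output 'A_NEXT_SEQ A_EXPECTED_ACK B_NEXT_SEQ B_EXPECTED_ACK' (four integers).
After event 0: A_seq=180 A_ack=7000 B_seq=7000 B_ack=180
After event 1: A_seq=180 A_ack=7113 B_seq=7113 B_ack=180

180 7113 7113 180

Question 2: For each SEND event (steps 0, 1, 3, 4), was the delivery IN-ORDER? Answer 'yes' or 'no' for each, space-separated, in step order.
Step 0: SEND seq=100 -> in-order
Step 1: SEND seq=7000 -> in-order
Step 3: SEND seq=328 -> out-of-order
Step 4: SEND seq=355 -> out-of-order

Answer: yes yes no no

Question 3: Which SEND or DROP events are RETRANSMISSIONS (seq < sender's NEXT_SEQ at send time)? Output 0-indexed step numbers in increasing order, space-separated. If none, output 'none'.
Answer: none

Derivation:
Step 0: SEND seq=100 -> fresh
Step 1: SEND seq=7000 -> fresh
Step 2: DROP seq=180 -> fresh
Step 3: SEND seq=328 -> fresh
Step 4: SEND seq=355 -> fresh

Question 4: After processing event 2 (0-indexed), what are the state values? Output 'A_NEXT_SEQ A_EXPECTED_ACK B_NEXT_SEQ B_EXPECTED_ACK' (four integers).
After event 0: A_seq=180 A_ack=7000 B_seq=7000 B_ack=180
After event 1: A_seq=180 A_ack=7113 B_seq=7113 B_ack=180
After event 2: A_seq=328 A_ack=7113 B_seq=7113 B_ack=180

328 7113 7113 180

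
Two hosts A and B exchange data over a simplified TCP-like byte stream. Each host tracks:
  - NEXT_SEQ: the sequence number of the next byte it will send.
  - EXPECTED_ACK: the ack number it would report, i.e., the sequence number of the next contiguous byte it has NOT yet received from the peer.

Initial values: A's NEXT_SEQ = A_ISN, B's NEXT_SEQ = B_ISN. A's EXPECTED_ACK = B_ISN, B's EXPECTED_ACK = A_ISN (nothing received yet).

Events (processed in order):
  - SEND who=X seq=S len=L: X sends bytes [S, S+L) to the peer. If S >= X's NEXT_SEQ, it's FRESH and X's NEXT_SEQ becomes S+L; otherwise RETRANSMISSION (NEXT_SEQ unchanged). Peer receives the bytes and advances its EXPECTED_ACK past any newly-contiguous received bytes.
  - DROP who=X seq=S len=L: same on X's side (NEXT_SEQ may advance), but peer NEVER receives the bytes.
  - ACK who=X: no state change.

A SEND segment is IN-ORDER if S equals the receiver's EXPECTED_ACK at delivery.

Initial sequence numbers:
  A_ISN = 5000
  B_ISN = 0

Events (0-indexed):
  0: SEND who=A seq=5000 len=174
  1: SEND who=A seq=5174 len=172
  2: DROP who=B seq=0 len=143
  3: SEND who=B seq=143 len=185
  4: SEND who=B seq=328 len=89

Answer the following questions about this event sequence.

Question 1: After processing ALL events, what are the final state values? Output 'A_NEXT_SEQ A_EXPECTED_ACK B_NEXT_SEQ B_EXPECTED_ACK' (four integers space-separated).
After event 0: A_seq=5174 A_ack=0 B_seq=0 B_ack=5174
After event 1: A_seq=5346 A_ack=0 B_seq=0 B_ack=5346
After event 2: A_seq=5346 A_ack=0 B_seq=143 B_ack=5346
After event 3: A_seq=5346 A_ack=0 B_seq=328 B_ack=5346
After event 4: A_seq=5346 A_ack=0 B_seq=417 B_ack=5346

Answer: 5346 0 417 5346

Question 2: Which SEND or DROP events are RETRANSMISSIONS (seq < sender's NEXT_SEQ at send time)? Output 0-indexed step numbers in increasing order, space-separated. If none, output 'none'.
Step 0: SEND seq=5000 -> fresh
Step 1: SEND seq=5174 -> fresh
Step 2: DROP seq=0 -> fresh
Step 3: SEND seq=143 -> fresh
Step 4: SEND seq=328 -> fresh

Answer: none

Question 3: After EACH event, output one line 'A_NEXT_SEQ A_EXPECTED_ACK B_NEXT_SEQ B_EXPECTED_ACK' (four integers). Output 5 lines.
5174 0 0 5174
5346 0 0 5346
5346 0 143 5346
5346 0 328 5346
5346 0 417 5346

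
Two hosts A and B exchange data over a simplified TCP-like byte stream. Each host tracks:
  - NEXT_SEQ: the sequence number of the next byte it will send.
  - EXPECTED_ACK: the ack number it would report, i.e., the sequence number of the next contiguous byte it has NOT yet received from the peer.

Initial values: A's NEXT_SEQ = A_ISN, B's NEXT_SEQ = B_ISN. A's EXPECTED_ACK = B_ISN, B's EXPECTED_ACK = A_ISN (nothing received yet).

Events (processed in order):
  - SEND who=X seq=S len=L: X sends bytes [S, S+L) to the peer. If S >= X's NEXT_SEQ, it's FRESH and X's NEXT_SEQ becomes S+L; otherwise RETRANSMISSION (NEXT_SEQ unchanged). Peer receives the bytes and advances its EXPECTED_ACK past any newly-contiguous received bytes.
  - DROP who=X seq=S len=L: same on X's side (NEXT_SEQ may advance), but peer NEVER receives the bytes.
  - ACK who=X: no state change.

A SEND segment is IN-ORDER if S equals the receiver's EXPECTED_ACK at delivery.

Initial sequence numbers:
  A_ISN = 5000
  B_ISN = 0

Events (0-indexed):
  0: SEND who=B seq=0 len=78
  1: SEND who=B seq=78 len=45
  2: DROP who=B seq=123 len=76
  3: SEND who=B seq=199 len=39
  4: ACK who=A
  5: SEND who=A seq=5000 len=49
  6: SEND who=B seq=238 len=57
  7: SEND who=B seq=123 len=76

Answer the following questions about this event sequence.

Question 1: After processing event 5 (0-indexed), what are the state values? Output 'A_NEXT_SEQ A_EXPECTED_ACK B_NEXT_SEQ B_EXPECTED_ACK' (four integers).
After event 0: A_seq=5000 A_ack=78 B_seq=78 B_ack=5000
After event 1: A_seq=5000 A_ack=123 B_seq=123 B_ack=5000
After event 2: A_seq=5000 A_ack=123 B_seq=199 B_ack=5000
After event 3: A_seq=5000 A_ack=123 B_seq=238 B_ack=5000
After event 4: A_seq=5000 A_ack=123 B_seq=238 B_ack=5000
After event 5: A_seq=5049 A_ack=123 B_seq=238 B_ack=5049

5049 123 238 5049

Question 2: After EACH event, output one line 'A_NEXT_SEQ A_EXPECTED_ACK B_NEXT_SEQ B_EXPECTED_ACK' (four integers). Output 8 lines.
5000 78 78 5000
5000 123 123 5000
5000 123 199 5000
5000 123 238 5000
5000 123 238 5000
5049 123 238 5049
5049 123 295 5049
5049 295 295 5049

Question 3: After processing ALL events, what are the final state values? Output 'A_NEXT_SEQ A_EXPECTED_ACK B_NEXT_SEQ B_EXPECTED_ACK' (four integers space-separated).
After event 0: A_seq=5000 A_ack=78 B_seq=78 B_ack=5000
After event 1: A_seq=5000 A_ack=123 B_seq=123 B_ack=5000
After event 2: A_seq=5000 A_ack=123 B_seq=199 B_ack=5000
After event 3: A_seq=5000 A_ack=123 B_seq=238 B_ack=5000
After event 4: A_seq=5000 A_ack=123 B_seq=238 B_ack=5000
After event 5: A_seq=5049 A_ack=123 B_seq=238 B_ack=5049
After event 6: A_seq=5049 A_ack=123 B_seq=295 B_ack=5049
After event 7: A_seq=5049 A_ack=295 B_seq=295 B_ack=5049

Answer: 5049 295 295 5049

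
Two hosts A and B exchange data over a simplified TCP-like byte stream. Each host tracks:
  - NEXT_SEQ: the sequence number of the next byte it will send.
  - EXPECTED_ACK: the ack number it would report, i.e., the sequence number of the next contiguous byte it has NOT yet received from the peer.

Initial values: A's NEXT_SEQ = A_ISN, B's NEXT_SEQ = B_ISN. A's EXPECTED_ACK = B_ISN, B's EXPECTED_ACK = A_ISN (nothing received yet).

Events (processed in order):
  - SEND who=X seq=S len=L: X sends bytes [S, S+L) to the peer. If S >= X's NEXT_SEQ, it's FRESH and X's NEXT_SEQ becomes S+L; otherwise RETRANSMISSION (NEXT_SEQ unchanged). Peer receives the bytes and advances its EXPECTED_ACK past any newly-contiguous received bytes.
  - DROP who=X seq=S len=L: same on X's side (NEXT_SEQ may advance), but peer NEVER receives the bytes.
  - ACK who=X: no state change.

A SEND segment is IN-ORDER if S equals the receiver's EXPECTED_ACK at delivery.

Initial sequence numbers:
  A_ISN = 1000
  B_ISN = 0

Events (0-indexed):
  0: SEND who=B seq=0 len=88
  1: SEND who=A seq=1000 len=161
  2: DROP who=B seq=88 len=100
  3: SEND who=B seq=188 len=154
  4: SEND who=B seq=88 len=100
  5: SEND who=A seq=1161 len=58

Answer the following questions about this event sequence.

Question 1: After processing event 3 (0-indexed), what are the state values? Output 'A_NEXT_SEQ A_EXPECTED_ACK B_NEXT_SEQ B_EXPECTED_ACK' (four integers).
After event 0: A_seq=1000 A_ack=88 B_seq=88 B_ack=1000
After event 1: A_seq=1161 A_ack=88 B_seq=88 B_ack=1161
After event 2: A_seq=1161 A_ack=88 B_seq=188 B_ack=1161
After event 3: A_seq=1161 A_ack=88 B_seq=342 B_ack=1161

1161 88 342 1161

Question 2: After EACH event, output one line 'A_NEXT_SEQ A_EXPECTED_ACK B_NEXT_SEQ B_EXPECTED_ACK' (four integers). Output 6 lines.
1000 88 88 1000
1161 88 88 1161
1161 88 188 1161
1161 88 342 1161
1161 342 342 1161
1219 342 342 1219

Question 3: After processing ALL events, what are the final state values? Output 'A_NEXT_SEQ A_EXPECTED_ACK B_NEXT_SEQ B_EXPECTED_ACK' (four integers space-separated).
Answer: 1219 342 342 1219

Derivation:
After event 0: A_seq=1000 A_ack=88 B_seq=88 B_ack=1000
After event 1: A_seq=1161 A_ack=88 B_seq=88 B_ack=1161
After event 2: A_seq=1161 A_ack=88 B_seq=188 B_ack=1161
After event 3: A_seq=1161 A_ack=88 B_seq=342 B_ack=1161
After event 4: A_seq=1161 A_ack=342 B_seq=342 B_ack=1161
After event 5: A_seq=1219 A_ack=342 B_seq=342 B_ack=1219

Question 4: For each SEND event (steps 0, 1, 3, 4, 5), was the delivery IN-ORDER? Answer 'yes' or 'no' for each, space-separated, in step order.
Answer: yes yes no yes yes

Derivation:
Step 0: SEND seq=0 -> in-order
Step 1: SEND seq=1000 -> in-order
Step 3: SEND seq=188 -> out-of-order
Step 4: SEND seq=88 -> in-order
Step 5: SEND seq=1161 -> in-order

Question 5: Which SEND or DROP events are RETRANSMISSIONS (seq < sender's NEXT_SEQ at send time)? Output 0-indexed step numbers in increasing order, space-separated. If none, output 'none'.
Step 0: SEND seq=0 -> fresh
Step 1: SEND seq=1000 -> fresh
Step 2: DROP seq=88 -> fresh
Step 3: SEND seq=188 -> fresh
Step 4: SEND seq=88 -> retransmit
Step 5: SEND seq=1161 -> fresh

Answer: 4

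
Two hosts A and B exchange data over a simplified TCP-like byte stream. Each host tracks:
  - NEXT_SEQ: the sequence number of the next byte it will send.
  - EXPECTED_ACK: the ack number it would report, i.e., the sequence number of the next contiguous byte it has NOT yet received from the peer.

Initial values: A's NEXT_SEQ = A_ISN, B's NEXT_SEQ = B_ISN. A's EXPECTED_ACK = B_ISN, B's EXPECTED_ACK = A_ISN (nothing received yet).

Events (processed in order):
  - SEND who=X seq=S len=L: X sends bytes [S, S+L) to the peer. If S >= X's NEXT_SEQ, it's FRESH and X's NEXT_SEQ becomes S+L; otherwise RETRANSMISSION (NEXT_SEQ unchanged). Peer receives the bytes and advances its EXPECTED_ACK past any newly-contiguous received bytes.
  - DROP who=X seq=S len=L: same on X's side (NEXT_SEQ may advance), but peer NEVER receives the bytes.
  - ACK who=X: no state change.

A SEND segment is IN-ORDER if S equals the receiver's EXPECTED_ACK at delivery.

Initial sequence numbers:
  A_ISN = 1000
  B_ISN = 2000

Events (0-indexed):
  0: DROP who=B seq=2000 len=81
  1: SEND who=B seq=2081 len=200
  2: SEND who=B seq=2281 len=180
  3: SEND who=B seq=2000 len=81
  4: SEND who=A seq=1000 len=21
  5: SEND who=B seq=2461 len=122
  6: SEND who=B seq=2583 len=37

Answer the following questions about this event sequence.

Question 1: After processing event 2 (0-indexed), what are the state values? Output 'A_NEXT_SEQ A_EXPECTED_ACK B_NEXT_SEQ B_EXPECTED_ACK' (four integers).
After event 0: A_seq=1000 A_ack=2000 B_seq=2081 B_ack=1000
After event 1: A_seq=1000 A_ack=2000 B_seq=2281 B_ack=1000
After event 2: A_seq=1000 A_ack=2000 B_seq=2461 B_ack=1000

1000 2000 2461 1000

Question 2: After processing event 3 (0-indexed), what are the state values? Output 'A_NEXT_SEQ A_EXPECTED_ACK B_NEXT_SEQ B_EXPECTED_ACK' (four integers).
After event 0: A_seq=1000 A_ack=2000 B_seq=2081 B_ack=1000
After event 1: A_seq=1000 A_ack=2000 B_seq=2281 B_ack=1000
After event 2: A_seq=1000 A_ack=2000 B_seq=2461 B_ack=1000
After event 3: A_seq=1000 A_ack=2461 B_seq=2461 B_ack=1000

1000 2461 2461 1000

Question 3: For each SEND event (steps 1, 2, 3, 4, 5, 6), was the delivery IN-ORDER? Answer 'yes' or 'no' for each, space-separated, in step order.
Step 1: SEND seq=2081 -> out-of-order
Step 2: SEND seq=2281 -> out-of-order
Step 3: SEND seq=2000 -> in-order
Step 4: SEND seq=1000 -> in-order
Step 5: SEND seq=2461 -> in-order
Step 6: SEND seq=2583 -> in-order

Answer: no no yes yes yes yes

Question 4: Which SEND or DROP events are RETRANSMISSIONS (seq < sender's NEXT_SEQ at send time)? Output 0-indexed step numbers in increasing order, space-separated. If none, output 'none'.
Step 0: DROP seq=2000 -> fresh
Step 1: SEND seq=2081 -> fresh
Step 2: SEND seq=2281 -> fresh
Step 3: SEND seq=2000 -> retransmit
Step 4: SEND seq=1000 -> fresh
Step 5: SEND seq=2461 -> fresh
Step 6: SEND seq=2583 -> fresh

Answer: 3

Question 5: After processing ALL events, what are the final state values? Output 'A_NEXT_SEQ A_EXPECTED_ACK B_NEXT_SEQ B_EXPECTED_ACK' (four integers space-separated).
After event 0: A_seq=1000 A_ack=2000 B_seq=2081 B_ack=1000
After event 1: A_seq=1000 A_ack=2000 B_seq=2281 B_ack=1000
After event 2: A_seq=1000 A_ack=2000 B_seq=2461 B_ack=1000
After event 3: A_seq=1000 A_ack=2461 B_seq=2461 B_ack=1000
After event 4: A_seq=1021 A_ack=2461 B_seq=2461 B_ack=1021
After event 5: A_seq=1021 A_ack=2583 B_seq=2583 B_ack=1021
After event 6: A_seq=1021 A_ack=2620 B_seq=2620 B_ack=1021

Answer: 1021 2620 2620 1021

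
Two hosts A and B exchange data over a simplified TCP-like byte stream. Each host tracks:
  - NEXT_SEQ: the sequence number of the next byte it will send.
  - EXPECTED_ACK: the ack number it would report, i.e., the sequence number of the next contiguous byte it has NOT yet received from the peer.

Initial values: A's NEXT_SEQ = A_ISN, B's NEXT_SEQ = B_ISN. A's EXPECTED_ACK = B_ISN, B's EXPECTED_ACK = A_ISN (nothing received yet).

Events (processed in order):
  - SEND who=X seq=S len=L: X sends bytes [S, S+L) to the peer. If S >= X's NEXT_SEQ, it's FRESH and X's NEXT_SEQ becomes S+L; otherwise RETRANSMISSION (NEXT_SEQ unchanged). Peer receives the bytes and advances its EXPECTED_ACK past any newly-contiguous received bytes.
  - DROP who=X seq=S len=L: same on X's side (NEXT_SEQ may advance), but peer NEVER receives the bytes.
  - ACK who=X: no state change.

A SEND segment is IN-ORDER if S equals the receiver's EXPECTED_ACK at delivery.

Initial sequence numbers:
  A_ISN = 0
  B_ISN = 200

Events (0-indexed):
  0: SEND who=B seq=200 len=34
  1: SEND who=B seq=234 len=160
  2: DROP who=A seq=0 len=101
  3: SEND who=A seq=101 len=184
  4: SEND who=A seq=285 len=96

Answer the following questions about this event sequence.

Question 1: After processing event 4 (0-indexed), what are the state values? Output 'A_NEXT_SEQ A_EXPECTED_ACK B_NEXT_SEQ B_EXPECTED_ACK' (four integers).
After event 0: A_seq=0 A_ack=234 B_seq=234 B_ack=0
After event 1: A_seq=0 A_ack=394 B_seq=394 B_ack=0
After event 2: A_seq=101 A_ack=394 B_seq=394 B_ack=0
After event 3: A_seq=285 A_ack=394 B_seq=394 B_ack=0
After event 4: A_seq=381 A_ack=394 B_seq=394 B_ack=0

381 394 394 0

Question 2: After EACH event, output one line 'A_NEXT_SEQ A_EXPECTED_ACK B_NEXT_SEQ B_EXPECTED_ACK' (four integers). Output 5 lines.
0 234 234 0
0 394 394 0
101 394 394 0
285 394 394 0
381 394 394 0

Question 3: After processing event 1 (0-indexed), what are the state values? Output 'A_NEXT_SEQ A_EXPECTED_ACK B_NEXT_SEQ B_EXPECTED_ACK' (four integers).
After event 0: A_seq=0 A_ack=234 B_seq=234 B_ack=0
After event 1: A_seq=0 A_ack=394 B_seq=394 B_ack=0

0 394 394 0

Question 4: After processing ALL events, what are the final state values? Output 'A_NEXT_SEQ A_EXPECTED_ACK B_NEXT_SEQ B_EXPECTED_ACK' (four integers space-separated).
Answer: 381 394 394 0

Derivation:
After event 0: A_seq=0 A_ack=234 B_seq=234 B_ack=0
After event 1: A_seq=0 A_ack=394 B_seq=394 B_ack=0
After event 2: A_seq=101 A_ack=394 B_seq=394 B_ack=0
After event 3: A_seq=285 A_ack=394 B_seq=394 B_ack=0
After event 4: A_seq=381 A_ack=394 B_seq=394 B_ack=0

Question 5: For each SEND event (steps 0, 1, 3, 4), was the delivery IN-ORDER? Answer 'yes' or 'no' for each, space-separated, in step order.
Answer: yes yes no no

Derivation:
Step 0: SEND seq=200 -> in-order
Step 1: SEND seq=234 -> in-order
Step 3: SEND seq=101 -> out-of-order
Step 4: SEND seq=285 -> out-of-order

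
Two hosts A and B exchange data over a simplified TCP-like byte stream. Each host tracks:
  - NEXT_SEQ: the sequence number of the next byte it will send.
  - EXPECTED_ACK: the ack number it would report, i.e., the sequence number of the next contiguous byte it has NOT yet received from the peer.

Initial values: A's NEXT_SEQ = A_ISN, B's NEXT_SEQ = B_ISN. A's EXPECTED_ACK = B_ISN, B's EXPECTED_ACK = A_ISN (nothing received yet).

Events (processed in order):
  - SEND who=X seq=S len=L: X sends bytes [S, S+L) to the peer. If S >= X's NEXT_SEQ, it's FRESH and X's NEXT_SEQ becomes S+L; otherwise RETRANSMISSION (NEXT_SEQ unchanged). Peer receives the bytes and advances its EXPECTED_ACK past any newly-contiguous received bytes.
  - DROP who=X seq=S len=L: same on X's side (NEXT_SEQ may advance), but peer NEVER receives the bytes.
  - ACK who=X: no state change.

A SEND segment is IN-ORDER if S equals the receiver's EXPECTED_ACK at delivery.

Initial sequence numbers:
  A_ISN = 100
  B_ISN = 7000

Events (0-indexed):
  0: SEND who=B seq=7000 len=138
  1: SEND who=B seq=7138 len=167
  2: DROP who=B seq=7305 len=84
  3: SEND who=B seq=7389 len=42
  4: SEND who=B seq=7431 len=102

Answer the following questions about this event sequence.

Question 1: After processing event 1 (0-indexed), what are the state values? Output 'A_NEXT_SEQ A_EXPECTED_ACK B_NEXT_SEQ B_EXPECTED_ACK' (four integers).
After event 0: A_seq=100 A_ack=7138 B_seq=7138 B_ack=100
After event 1: A_seq=100 A_ack=7305 B_seq=7305 B_ack=100

100 7305 7305 100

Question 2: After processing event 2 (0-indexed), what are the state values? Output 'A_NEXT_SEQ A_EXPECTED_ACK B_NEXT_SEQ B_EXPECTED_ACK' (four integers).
After event 0: A_seq=100 A_ack=7138 B_seq=7138 B_ack=100
After event 1: A_seq=100 A_ack=7305 B_seq=7305 B_ack=100
After event 2: A_seq=100 A_ack=7305 B_seq=7389 B_ack=100

100 7305 7389 100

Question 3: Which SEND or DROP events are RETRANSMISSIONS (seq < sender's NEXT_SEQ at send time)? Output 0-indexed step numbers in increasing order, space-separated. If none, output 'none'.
Answer: none

Derivation:
Step 0: SEND seq=7000 -> fresh
Step 1: SEND seq=7138 -> fresh
Step 2: DROP seq=7305 -> fresh
Step 3: SEND seq=7389 -> fresh
Step 4: SEND seq=7431 -> fresh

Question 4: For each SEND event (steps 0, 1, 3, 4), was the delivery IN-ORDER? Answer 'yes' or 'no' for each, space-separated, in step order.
Step 0: SEND seq=7000 -> in-order
Step 1: SEND seq=7138 -> in-order
Step 3: SEND seq=7389 -> out-of-order
Step 4: SEND seq=7431 -> out-of-order

Answer: yes yes no no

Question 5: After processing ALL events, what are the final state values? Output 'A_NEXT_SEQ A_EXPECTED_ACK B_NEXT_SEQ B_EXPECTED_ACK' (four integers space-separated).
Answer: 100 7305 7533 100

Derivation:
After event 0: A_seq=100 A_ack=7138 B_seq=7138 B_ack=100
After event 1: A_seq=100 A_ack=7305 B_seq=7305 B_ack=100
After event 2: A_seq=100 A_ack=7305 B_seq=7389 B_ack=100
After event 3: A_seq=100 A_ack=7305 B_seq=7431 B_ack=100
After event 4: A_seq=100 A_ack=7305 B_seq=7533 B_ack=100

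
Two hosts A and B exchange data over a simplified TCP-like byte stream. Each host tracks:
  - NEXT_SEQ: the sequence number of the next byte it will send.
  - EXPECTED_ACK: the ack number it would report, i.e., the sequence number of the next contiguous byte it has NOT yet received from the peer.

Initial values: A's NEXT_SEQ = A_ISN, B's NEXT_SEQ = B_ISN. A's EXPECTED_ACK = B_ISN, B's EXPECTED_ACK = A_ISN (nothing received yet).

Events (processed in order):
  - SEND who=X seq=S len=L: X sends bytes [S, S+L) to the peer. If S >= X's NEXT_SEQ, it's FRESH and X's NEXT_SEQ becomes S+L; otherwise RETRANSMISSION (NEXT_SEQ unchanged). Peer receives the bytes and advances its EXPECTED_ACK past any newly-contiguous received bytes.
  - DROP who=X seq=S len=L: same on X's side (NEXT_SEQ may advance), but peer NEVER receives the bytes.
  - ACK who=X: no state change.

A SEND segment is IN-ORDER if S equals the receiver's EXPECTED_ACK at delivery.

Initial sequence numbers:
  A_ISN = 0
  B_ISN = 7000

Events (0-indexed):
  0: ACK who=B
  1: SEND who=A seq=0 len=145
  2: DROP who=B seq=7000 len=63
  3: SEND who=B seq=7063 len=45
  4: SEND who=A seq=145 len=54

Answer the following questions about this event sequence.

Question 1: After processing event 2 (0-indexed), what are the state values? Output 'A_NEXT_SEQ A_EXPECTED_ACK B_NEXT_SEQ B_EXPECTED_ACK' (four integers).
After event 0: A_seq=0 A_ack=7000 B_seq=7000 B_ack=0
After event 1: A_seq=145 A_ack=7000 B_seq=7000 B_ack=145
After event 2: A_seq=145 A_ack=7000 B_seq=7063 B_ack=145

145 7000 7063 145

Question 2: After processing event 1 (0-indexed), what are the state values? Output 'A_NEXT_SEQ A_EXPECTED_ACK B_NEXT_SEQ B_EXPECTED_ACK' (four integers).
After event 0: A_seq=0 A_ack=7000 B_seq=7000 B_ack=0
After event 1: A_seq=145 A_ack=7000 B_seq=7000 B_ack=145

145 7000 7000 145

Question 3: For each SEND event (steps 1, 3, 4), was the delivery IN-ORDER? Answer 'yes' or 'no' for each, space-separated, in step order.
Answer: yes no yes

Derivation:
Step 1: SEND seq=0 -> in-order
Step 3: SEND seq=7063 -> out-of-order
Step 4: SEND seq=145 -> in-order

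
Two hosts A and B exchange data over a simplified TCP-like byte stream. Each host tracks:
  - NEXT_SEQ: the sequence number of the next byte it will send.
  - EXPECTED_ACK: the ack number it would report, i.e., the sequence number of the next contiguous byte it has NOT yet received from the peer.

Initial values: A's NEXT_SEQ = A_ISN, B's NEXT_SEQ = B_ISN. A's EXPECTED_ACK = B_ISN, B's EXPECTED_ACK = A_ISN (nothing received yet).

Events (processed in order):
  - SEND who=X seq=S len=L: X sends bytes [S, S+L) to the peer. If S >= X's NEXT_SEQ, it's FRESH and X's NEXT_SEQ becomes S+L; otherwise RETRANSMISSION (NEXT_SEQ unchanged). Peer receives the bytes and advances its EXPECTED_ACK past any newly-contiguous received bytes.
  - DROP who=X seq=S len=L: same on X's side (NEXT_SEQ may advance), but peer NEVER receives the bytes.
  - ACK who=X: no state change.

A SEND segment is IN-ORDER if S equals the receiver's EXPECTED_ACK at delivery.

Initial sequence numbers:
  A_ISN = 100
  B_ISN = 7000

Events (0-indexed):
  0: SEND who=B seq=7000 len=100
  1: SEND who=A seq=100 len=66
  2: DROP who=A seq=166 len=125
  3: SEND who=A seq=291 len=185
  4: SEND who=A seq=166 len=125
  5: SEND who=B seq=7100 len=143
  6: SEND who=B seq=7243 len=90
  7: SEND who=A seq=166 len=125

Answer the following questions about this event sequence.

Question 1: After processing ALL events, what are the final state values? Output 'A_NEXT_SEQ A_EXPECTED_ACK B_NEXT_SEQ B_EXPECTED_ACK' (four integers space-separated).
Answer: 476 7333 7333 476

Derivation:
After event 0: A_seq=100 A_ack=7100 B_seq=7100 B_ack=100
After event 1: A_seq=166 A_ack=7100 B_seq=7100 B_ack=166
After event 2: A_seq=291 A_ack=7100 B_seq=7100 B_ack=166
After event 3: A_seq=476 A_ack=7100 B_seq=7100 B_ack=166
After event 4: A_seq=476 A_ack=7100 B_seq=7100 B_ack=476
After event 5: A_seq=476 A_ack=7243 B_seq=7243 B_ack=476
After event 6: A_seq=476 A_ack=7333 B_seq=7333 B_ack=476
After event 7: A_seq=476 A_ack=7333 B_seq=7333 B_ack=476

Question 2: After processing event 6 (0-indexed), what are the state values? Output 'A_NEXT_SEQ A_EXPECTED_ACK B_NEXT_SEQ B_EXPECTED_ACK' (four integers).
After event 0: A_seq=100 A_ack=7100 B_seq=7100 B_ack=100
After event 1: A_seq=166 A_ack=7100 B_seq=7100 B_ack=166
After event 2: A_seq=291 A_ack=7100 B_seq=7100 B_ack=166
After event 3: A_seq=476 A_ack=7100 B_seq=7100 B_ack=166
After event 4: A_seq=476 A_ack=7100 B_seq=7100 B_ack=476
After event 5: A_seq=476 A_ack=7243 B_seq=7243 B_ack=476
After event 6: A_seq=476 A_ack=7333 B_seq=7333 B_ack=476

476 7333 7333 476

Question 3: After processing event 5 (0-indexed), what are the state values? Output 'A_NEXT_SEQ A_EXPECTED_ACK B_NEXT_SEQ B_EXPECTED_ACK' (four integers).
After event 0: A_seq=100 A_ack=7100 B_seq=7100 B_ack=100
After event 1: A_seq=166 A_ack=7100 B_seq=7100 B_ack=166
After event 2: A_seq=291 A_ack=7100 B_seq=7100 B_ack=166
After event 3: A_seq=476 A_ack=7100 B_seq=7100 B_ack=166
After event 4: A_seq=476 A_ack=7100 B_seq=7100 B_ack=476
After event 5: A_seq=476 A_ack=7243 B_seq=7243 B_ack=476

476 7243 7243 476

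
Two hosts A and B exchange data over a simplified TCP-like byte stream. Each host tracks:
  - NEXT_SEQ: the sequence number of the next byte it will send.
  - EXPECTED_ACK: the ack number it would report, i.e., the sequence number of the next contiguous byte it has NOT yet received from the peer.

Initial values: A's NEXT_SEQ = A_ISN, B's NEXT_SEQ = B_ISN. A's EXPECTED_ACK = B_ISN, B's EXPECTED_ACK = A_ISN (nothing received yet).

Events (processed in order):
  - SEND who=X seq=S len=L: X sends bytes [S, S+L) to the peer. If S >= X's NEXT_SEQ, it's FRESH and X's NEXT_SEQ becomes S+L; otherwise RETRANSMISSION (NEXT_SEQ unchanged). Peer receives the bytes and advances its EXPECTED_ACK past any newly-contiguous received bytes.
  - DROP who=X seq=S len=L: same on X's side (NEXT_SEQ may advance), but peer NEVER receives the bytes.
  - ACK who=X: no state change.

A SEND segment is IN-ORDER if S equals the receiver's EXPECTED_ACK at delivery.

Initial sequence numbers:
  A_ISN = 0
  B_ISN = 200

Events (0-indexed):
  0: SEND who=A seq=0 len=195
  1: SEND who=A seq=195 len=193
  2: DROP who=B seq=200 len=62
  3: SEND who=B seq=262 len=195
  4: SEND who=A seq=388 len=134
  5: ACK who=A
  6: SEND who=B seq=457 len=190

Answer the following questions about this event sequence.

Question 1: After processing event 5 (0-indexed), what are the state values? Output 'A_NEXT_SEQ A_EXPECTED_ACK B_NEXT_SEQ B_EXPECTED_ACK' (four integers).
After event 0: A_seq=195 A_ack=200 B_seq=200 B_ack=195
After event 1: A_seq=388 A_ack=200 B_seq=200 B_ack=388
After event 2: A_seq=388 A_ack=200 B_seq=262 B_ack=388
After event 3: A_seq=388 A_ack=200 B_seq=457 B_ack=388
After event 4: A_seq=522 A_ack=200 B_seq=457 B_ack=522
After event 5: A_seq=522 A_ack=200 B_seq=457 B_ack=522

522 200 457 522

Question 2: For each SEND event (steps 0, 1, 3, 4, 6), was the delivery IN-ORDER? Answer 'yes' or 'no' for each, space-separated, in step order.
Answer: yes yes no yes no

Derivation:
Step 0: SEND seq=0 -> in-order
Step 1: SEND seq=195 -> in-order
Step 3: SEND seq=262 -> out-of-order
Step 4: SEND seq=388 -> in-order
Step 6: SEND seq=457 -> out-of-order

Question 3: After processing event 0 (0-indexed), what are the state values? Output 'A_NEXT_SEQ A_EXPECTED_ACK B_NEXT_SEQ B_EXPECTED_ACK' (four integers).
After event 0: A_seq=195 A_ack=200 B_seq=200 B_ack=195

195 200 200 195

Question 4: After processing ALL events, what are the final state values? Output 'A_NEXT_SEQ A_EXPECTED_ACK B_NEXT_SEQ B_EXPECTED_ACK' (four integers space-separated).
Answer: 522 200 647 522

Derivation:
After event 0: A_seq=195 A_ack=200 B_seq=200 B_ack=195
After event 1: A_seq=388 A_ack=200 B_seq=200 B_ack=388
After event 2: A_seq=388 A_ack=200 B_seq=262 B_ack=388
After event 3: A_seq=388 A_ack=200 B_seq=457 B_ack=388
After event 4: A_seq=522 A_ack=200 B_seq=457 B_ack=522
After event 5: A_seq=522 A_ack=200 B_seq=457 B_ack=522
After event 6: A_seq=522 A_ack=200 B_seq=647 B_ack=522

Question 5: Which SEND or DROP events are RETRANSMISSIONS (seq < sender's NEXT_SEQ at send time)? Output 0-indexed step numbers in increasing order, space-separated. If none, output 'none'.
Answer: none

Derivation:
Step 0: SEND seq=0 -> fresh
Step 1: SEND seq=195 -> fresh
Step 2: DROP seq=200 -> fresh
Step 3: SEND seq=262 -> fresh
Step 4: SEND seq=388 -> fresh
Step 6: SEND seq=457 -> fresh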